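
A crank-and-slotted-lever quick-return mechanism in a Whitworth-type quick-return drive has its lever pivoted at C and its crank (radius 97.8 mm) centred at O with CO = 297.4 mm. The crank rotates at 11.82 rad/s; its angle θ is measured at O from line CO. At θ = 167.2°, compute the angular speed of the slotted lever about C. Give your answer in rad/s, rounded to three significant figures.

ω = 11.82 rad/s
Crank pin A relative to C: A = (d + r cosθ, r sinθ); lever angle φ = atan2(r sinθ, d + r cosθ).
Differentiating tanφ: φ̇ = rω(d cosθ + r)/(d² + r² + 2dr cosθ).
d² + r² + 2dr cosθ = |CA|² = 0.0412858 m²;  d cosθ + r = -0.19221 m.
|ω_lever| = |0.0978·11.82·-0.19221| / 0.0412858 = 5.3818 rad/s.

5.38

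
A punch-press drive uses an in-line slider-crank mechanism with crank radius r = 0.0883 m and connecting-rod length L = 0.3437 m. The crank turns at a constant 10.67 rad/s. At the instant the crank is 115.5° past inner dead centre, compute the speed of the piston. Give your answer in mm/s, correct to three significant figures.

ω = 10.67 rad/s
For an in-line slider-crank, x = r cosθ + √(L² − r² sin²θ), so v = −rω sinθ·[1 + r cosθ/√(L² − r² sin²θ)].
With r = 0.0883 m, L = 0.3437 m, θ = 115.5°: √(L² − r² sin²θ) = 0.33433 m.
v = −0.0883·10.67·0.90259·[1 + 0.0883·-0.43051/0.33433] = -0.75369 m/s.
|v| = 0.75369 m/s = 753.69 mm/s.

754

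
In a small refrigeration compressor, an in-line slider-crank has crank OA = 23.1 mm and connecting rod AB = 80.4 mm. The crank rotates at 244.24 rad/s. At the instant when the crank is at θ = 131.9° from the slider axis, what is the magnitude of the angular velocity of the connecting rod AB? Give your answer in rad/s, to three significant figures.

ω = 244.2 rad/s
The rod makes angle φ with the slider axis where L sinφ = r sinθ; differentiating, L cosφ·φ̇ = r ω cosθ.
L cosφ = √(L² − r² sin²θ) = 0.07854 m.
|ω_rod| = r ω |cosθ| / √(L² − r² sin²θ) = 0.0231·244.2·0.66783/0.07854 = 47.974 rad/s.

48.0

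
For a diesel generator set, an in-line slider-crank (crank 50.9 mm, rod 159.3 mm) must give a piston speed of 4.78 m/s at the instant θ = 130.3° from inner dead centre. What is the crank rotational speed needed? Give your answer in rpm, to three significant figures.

For an in-line slider-crank, |v_piston| = rω|sinθ|·[1 + r cosθ/√(L² − r² sin²θ)].
With r = 0.0509 m, L = 0.1593 m, θ = 130.3°: the bracketed kinematic factor |dx/dθ| = 0.030548 m.
ω = v/|dx/dθ| = 4.78/0.030548 = 156.48 rad/s.
N = 60ω/(2π) = 1494.2 rpm.

1490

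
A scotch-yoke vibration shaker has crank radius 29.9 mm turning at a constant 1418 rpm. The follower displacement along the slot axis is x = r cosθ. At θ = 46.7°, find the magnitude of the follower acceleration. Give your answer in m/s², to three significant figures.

ω = 148.5 rad/s (from 1418 rpm).
x = r cosθ ⇒ ẍ = −rω² cosθ (ω constant).
|a| = rω²|cosθ| = 0.0299·(148.5)²·|cos 46.7°| = 452.16 m/s².

452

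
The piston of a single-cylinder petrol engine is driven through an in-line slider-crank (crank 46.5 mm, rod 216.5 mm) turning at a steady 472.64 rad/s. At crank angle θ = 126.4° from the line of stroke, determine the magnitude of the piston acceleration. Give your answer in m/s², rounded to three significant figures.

6810

ω = 472.6 rad/s
x(θ) = r cosθ + √(L² − r² sin²θ); with ω constant, a = ω²·d²x/dθ².
d²x/dθ² = −r cosθ − r²(cos2θ)/√u − r⁴ sin²2θ/(4u^{3/2}),  u = L² − r² sin²θ = 0.0454714 m².
Substituting r = 0.0465 m, L = 0.2165 m, θ = 126.4°: d²x/dθ² = +0.030482 m.
a = ω²·d²x/dθ² = (472.6)²·(+0.030482) = +6809.4 m/s²;  |a| = 6809.4 m/s².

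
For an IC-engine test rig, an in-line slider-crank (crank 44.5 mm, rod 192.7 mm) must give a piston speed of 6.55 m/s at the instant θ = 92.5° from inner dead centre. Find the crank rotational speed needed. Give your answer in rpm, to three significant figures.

1420

For an in-line slider-crank, |v_piston| = rω|sinθ|·[1 + r cosθ/√(L² − r² sin²θ)].
With r = 0.0445 m, L = 0.1927 m, θ = 92.5°: the bracketed kinematic factor |dx/dθ| = 0.043997 m.
ω = v/|dx/dθ| = 6.55/0.043997 = 148.87 rad/s.
N = 60ω/(2π) = 1421.6 rpm.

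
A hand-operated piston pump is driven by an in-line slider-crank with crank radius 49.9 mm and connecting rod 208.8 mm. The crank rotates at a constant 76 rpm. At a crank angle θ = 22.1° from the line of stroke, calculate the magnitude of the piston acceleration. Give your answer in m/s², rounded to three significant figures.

3.48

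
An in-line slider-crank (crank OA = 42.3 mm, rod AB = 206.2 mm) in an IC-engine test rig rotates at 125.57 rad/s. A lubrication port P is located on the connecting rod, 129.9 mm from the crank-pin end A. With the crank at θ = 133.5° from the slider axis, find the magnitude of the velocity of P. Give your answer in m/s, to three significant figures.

3.76

ω = 125.6 rad/s.  Crank-pin speed |V_A| = rω = 5.3116 m/s, perpendicular to OA.
Rod angle: sinφ = −(r/L) sinθ ⇒ φ = -8.558°; ω_rod = −rω cosθ/√(L²−r²sin²θ) = +17.931 rad/s.
V_P = V_A + ω_rod × AP, with AP = 0.1299 m along the rod.
Components: V_Px = −rω sinθ − a·ω_rod·sinφ = -3.5063 m/s;  V_Py = rω cosθ + a·ω_rod·cosφ = -1.3529 m/s.
|V_P| = √(V_Px² + V_Py²) = 3.7583 m/s.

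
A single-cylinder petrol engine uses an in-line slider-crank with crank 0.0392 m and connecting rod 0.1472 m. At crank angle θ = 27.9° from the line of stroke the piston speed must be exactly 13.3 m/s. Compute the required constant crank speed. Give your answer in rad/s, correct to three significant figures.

For an in-line slider-crank, |v_piston| = rω|sinθ|·[1 + r cosθ/√(L² − r² sin²θ)].
With r = 0.0392 m, L = 0.1472 m, θ = 27.9°: the bracketed kinematic factor |dx/dθ| = 0.022694 m.
ω = v/|dx/dθ| = 13.3/0.022694 = 586.06 rad/s.

586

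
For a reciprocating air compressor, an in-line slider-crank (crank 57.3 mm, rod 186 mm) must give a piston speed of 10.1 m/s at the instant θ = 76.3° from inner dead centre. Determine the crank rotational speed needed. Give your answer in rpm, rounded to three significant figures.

1610

For an in-line slider-crank, |v_piston| = rω|sinθ|·[1 + r cosθ/√(L² − r² sin²θ)].
With r = 0.0573 m, L = 0.186 m, θ = 76.3°: the bracketed kinematic factor |dx/dθ| = 0.059927 m.
ω = v/|dx/dθ| = 10.1/0.059927 = 168.54 rad/s.
N = 60ω/(2π) = 1609.4 rpm.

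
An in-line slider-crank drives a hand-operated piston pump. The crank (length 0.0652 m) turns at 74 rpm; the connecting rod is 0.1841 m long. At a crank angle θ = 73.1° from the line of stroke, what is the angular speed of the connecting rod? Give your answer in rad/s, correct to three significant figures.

0.848

ω = 7.749 rad/s (converted from 74 rpm).
The rod makes angle φ with the slider axis where L sinφ = r sinθ; differentiating, L cosφ·φ̇ = r ω cosθ.
L cosφ = √(L² − r² sin²θ) = 0.17321 m.
|ω_rod| = r ω |cosθ| / √(L² − r² sin²θ) = 0.0652·7.749·0.29070/0.17321 = 0.84799 rad/s.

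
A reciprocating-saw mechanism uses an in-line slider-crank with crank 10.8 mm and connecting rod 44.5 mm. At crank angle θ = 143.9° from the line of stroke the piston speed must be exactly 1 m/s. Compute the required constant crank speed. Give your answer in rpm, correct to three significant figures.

1870

For an in-line slider-crank, |v_piston| = rω|sinθ|·[1 + r cosθ/√(L² − r² sin²θ)].
With r = 0.0108 m, L = 0.0445 m, θ = 143.9°: the bracketed kinematic factor |dx/dθ| = 0.0051025 m.
ω = v/|dx/dθ| = 1/0.0051025 = 195.98 rad/s.
N = 60ω/(2π) = 1871.5 rpm.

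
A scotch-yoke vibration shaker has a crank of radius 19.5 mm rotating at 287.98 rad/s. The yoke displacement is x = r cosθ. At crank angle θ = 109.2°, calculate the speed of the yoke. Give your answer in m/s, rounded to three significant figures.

5.30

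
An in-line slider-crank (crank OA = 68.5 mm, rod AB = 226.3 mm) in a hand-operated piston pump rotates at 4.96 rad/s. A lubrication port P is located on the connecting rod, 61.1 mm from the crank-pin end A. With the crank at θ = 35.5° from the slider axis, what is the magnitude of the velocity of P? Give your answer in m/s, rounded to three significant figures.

ω = 4.96 rad/s.  Crank-pin speed |V_A| = rω = 0.33976 m/s, perpendicular to OA.
Rod angle: sinφ = −(r/L) sinθ ⇒ φ = -10.124°; ω_rod = −rω cosθ/√(L²−r²sin²θ) = -1.2416 rad/s.
V_P = V_A + ω_rod × AP, with AP = 0.0611 m along the rod.
Components: V_Px = −rω sinθ − a·ω_rod·sinφ = -0.21063 m/s;  V_Py = rω cosθ + a·ω_rod·cosφ = +0.20192 m/s.
|V_P| = √(V_Px² + V_Py²) = 0.29179 m/s.

0.292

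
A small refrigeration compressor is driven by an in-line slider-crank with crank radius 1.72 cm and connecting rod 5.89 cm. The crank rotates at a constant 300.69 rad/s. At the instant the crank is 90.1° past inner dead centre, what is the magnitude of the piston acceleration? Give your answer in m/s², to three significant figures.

ω = 300.7 rad/s
x(θ) = r cosθ + √(L² − r² sin²θ); with ω constant, a = ω²·d²x/dθ².
d²x/dθ² = −r cosθ − r²(cos2θ)/√u − r⁴ sin²2θ/(4u^{3/2}),  u = L² − r² sin²θ = 0.00317337 m².
Substituting r = 0.0172 m, L = 0.0589 m, θ = 90.1°: d²x/dθ² = +0.0052816 m.
a = ω²·d²x/dθ² = (300.7)²·(+0.0052816) = +477.54 m/s²;  |a| = 477.54 m/s².

478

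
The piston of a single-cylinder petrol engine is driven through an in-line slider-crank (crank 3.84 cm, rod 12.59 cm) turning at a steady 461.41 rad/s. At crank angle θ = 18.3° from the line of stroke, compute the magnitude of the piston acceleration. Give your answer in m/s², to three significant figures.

ω = 461.4 rad/s
x(θ) = r cosθ + √(L² − r² sin²θ); with ω constant, a = ω²·d²x/dθ².
d²x/dθ² = −r cosθ − r²(cos2θ)/√u − r⁴ sin²2θ/(4u^{3/2}),  u = L² − r² sin²θ = 0.0157054 m².
Substituting r = 0.0384 m, L = 0.1259 m, θ = 18.3°: d²x/dθ² = -0.046002 m.
a = ω²·d²x/dθ² = (461.4)²·(-0.046002) = -9793.8 m/s²;  |a| = 9793.8 m/s².

9790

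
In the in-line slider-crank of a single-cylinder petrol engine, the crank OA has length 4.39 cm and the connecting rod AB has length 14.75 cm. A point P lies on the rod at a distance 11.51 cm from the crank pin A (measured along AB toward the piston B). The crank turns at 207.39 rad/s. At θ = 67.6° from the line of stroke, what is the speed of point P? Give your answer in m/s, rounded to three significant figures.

ω = 207.4 rad/s.  Crank-pin speed |V_A| = rω = 9.1044 m/s, perpendicular to OA.
Rod angle: sinφ = −(r/L) sinθ ⇒ φ = -15.972°; ω_rod = −rω cosθ/√(L²−r²sin²θ) = -24.466 rad/s.
V_P = V_A + ω_rod × AP, with AP = 0.1151 m along the rod.
Components: V_Px = −rω sinθ − a·ω_rod·sinφ = -9.1923 m/s;  V_Py = rω cosθ + a·ω_rod·cosφ = +0.7621 m/s.
|V_P| = √(V_Px² + V_Py²) = 9.2239 m/s.

9.22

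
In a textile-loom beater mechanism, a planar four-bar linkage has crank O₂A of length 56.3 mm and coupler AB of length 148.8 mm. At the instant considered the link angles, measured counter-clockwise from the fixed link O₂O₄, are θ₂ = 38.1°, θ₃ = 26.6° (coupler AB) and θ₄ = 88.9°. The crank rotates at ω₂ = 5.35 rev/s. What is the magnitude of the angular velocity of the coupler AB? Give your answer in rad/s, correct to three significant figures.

11.1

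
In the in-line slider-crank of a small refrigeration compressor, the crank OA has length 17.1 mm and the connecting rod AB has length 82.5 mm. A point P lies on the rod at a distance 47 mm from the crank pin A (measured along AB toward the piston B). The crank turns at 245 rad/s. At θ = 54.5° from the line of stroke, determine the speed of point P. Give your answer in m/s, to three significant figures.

ω = 245 rad/s.  Crank-pin speed |V_A| = rω = 4.1895 m/s, perpendicular to OA.
Rod angle: sinφ = −(r/L) sinθ ⇒ φ = -9.715°; ω_rod = −rω cosθ/√(L²−r²sin²θ) = -29.918 rad/s.
V_P = V_A + ω_rod × AP, with AP = 0.047 m along the rod.
Components: V_Px = −rω sinθ − a·ω_rod·sinφ = -3.648 m/s;  V_Py = rω cosθ + a·ω_rod·cosφ = +1.0469 m/s.
|V_P| = √(V_Px² + V_Py²) = 3.7953 m/s.

3.80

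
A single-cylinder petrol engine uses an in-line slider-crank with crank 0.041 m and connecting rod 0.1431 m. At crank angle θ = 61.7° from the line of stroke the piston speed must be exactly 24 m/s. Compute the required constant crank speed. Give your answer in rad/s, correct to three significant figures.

For an in-line slider-crank, |v_piston| = rω|sinθ|·[1 + r cosθ/√(L² − r² sin²θ)].
With r = 0.041 m, L = 0.1431 m, θ = 61.7°: the bracketed kinematic factor |dx/dθ| = 0.041167 m.
ω = v/|dx/dθ| = 24/0.041167 = 582.99 rad/s.

583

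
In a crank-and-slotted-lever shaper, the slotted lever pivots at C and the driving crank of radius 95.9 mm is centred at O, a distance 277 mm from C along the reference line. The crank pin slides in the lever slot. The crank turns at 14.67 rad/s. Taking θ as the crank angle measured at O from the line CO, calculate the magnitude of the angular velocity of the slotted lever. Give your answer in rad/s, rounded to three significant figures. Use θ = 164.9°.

6.97

ω = 14.67 rad/s
Crank pin A relative to C: A = (d + r cosθ, r sinθ); lever angle φ = atan2(r sinθ, d + r cosθ).
Differentiating tanφ: φ̇ = rω(d cosθ + r)/(d² + r² + 2dr cosθ).
d² + r² + 2dr cosθ = |CA|² = 0.0346316 m²;  d cosθ + r = -0.17154 m.
|ω_lever| = |0.0959·14.67·-0.17154| / 0.0346316 = 6.9684 rad/s.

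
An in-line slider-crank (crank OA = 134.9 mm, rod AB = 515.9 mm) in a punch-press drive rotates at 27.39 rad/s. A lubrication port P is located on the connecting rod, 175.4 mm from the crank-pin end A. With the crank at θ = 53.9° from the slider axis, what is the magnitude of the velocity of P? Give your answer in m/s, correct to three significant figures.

3.46

ω = 27.39 rad/s.  Crank-pin speed |V_A| = rω = 3.6949 m/s, perpendicular to OA.
Rod angle: sinφ = −(r/L) sinθ ⇒ φ = -12.197°; ω_rod = −rω cosθ/√(L²−r²sin²θ) = -4.3173 rad/s.
V_P = V_A + ω_rod × AP, with AP = 0.1754 m along the rod.
Components: V_Px = −rω sinθ − a·ω_rod·sinφ = -3.1454 m/s;  V_Py = rω cosθ + a·ω_rod·cosφ = +1.4369 m/s.
|V_P| = √(V_Px² + V_Py²) = 3.4581 m/s.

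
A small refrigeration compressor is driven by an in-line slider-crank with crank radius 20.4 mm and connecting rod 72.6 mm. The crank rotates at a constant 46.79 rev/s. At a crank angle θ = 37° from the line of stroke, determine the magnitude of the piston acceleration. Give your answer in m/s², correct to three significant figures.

ω = 2π·46.8 = 294 rad/s
x(θ) = r cosθ + √(L² − r² sin²θ); with ω constant, a = ω²·d²x/dθ².
d²x/dθ² = −r cosθ − r²(cos2θ)/√u − r⁴ sin²2θ/(4u^{3/2}),  u = L² − r² sin²θ = 0.00512003 m².
Substituting r = 0.0204 m, L = 0.0726 m, θ = 37°: d²x/dθ² = -0.018004 m.
a = ω²·d²x/dθ² = (294)²·(-0.018004) = -1556.1 m/s²;  |a| = 1556.1 m/s².

1560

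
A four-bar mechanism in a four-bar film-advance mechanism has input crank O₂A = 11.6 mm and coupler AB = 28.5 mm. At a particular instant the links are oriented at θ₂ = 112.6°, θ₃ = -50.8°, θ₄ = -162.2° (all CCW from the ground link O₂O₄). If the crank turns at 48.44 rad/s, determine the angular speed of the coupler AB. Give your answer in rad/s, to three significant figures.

ω₂ = 48.44 rad/s
Differentiating the loop-closure r₂e^{iθ₂}+r₃e^{iθ₃}=r₁+r₄e^{iθ₄} gives r₂ω₂e^{iθ₂}+r₃ω₃e^{iθ₃}=r₄ω₄e^{iθ₄}.
Eliminating the other unknown: ω₃ = r₂ω₂ sin(θ₄−θ₂) / [r₃ sin(θ₃−θ₄)].
Numerator sine = +0.99649; denominator sine = +0.93106.
Result = 0.0116·48.44·(+0.99649) / (0.0285·(+0.93106)) = +21.102 rad/s; magnitude 21.102 rad/s.

21.1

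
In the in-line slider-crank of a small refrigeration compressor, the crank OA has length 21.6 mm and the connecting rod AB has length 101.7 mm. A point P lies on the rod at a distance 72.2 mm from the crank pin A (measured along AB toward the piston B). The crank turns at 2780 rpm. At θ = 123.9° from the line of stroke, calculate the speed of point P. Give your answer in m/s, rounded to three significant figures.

4.88

ω = 291.1 rad/s.  Crank-pin speed |V_A| = rω = 6.2882 m/s, perpendicular to OA.
Rod angle: sinφ = −(r/L) sinθ ⇒ φ = -10.153°; ω_rod = −rω cosθ/√(L²−r²sin²θ) = +35.035 rad/s.
V_P = V_A + ω_rod × AP, with AP = 0.0722 m along the rod.
Components: V_Px = −rω sinθ − a·ω_rod·sinφ = -4.7734 m/s;  V_Py = rω cosθ + a·ω_rod·cosφ = -1.0173 m/s.
|V_P| = √(V_Px² + V_Py²) = 4.8806 m/s.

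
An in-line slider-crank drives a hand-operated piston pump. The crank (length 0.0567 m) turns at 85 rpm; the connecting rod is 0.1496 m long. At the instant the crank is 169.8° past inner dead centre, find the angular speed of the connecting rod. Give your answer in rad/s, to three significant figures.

ω = 8.901 rad/s (converted from 85 rpm).
The rod makes angle φ with the slider axis where L sinφ = r sinθ; differentiating, L cosφ·φ̇ = r ω cosθ.
L cosφ = √(L² − r² sin²θ) = 0.14926 m.
|ω_rod| = r ω |cosθ| / √(L² − r² sin²θ) = 0.0567·8.901·0.98420/0.14926 = 3.3278 rad/s.

3.33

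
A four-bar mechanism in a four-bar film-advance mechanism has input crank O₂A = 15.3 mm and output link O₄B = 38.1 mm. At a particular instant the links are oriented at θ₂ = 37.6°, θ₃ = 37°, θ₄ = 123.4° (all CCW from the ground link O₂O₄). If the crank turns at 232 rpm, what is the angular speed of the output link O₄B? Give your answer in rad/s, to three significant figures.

0.102

ω₂ = 24.29 rad/s (from 232 rpm).
Differentiating the loop-closure r₂e^{iθ₂}+r₃e^{iθ₃}=r₁+r₄e^{iθ₄} gives r₂ω₂e^{iθ₂}+r₃ω₃e^{iθ₃}=r₄ω₄e^{iθ₄}.
Eliminating the other unknown: ω₄ = r₂ω₂ sin(θ₂−θ₃) / [r₄ sin(θ₄−θ₃)].
Numerator sine = +0.01047; denominator sine = +0.99803.
Result = 0.0153·24.29·(+0.01047) / (0.0381·(+0.99803)) = +0.10237 rad/s; magnitude 0.10237 rad/s.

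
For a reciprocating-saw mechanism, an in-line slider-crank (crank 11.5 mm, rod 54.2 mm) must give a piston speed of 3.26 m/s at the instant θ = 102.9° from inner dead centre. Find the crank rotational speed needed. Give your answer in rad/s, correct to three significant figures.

For an in-line slider-crank, |v_piston| = rω|sinθ|·[1 + r cosθ/√(L² − r² sin²θ)].
With r = 0.0115 m, L = 0.0542 m, θ = 102.9°: the bracketed kinematic factor |dx/dθ| = 0.010667 m.
ω = v/|dx/dθ| = 3.26/0.010667 = 305.61 rad/s.

306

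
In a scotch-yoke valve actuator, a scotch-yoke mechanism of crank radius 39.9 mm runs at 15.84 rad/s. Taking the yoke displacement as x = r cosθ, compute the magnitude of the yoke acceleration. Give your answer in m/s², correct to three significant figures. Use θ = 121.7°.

ω = 15.84 rad/s
x = r cosθ ⇒ ẍ = −rω² cosθ (ω constant).
|a| = rω²|cosθ| = 0.0399·(15.84)²·|cos 121.7°| = 5.2606 m/s².

5.26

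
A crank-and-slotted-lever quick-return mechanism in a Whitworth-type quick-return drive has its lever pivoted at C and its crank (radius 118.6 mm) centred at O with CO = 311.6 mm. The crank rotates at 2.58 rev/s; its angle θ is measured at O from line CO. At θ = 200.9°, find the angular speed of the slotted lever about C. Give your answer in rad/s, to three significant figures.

7.88

ω = 16.21 rad/s (from 2.58 rev/s).
Crank pin A relative to C: A = (d + r cosθ, r sinθ); lever angle φ = atan2(r sinθ, d + r cosθ).
Differentiating tanφ: φ̇ = rω(d cosθ + r)/(d² + r² + 2dr cosθ).
d² + r² + 2dr cosθ = |CA|² = 0.042112 m²;  d cosθ + r = -0.1725 m.
|ω_lever| = |0.1186·16.21·-0.1725| / 0.042112 = 7.8752 rad/s.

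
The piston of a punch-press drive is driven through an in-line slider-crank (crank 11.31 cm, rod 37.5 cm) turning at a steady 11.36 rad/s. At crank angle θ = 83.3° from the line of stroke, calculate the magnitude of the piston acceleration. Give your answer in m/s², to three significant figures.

2.78

ω = 11.36 rad/s
x(θ) = r cosθ + √(L² − r² sin²θ); with ω constant, a = ω²·d²x/dθ².
d²x/dθ² = −r cosθ − r²(cos2θ)/√u − r⁴ sin²2θ/(4u^{3/2}),  u = L² − r² sin²θ = 0.128008 m².
Substituting r = 0.1131 m, L = 0.375 m, θ = 83.3°: d²x/dθ² = +0.021536 m.
a = ω²·d²x/dθ² = (11.36)²·(+0.021536) = +2.7792 m/s²;  |a| = 2.7792 m/s².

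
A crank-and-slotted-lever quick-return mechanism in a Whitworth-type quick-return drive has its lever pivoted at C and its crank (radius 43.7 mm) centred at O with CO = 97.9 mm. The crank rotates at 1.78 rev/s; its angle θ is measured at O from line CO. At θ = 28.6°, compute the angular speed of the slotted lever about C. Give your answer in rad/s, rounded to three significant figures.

ω = 11.18 rad/s (from 1.78 rev/s).
Crank pin A relative to C: A = (d + r cosθ, r sinθ); lever angle φ = atan2(r sinθ, d + r cosθ).
Differentiating tanφ: φ̇ = rω(d cosθ + r)/(d² + r² + 2dr cosθ).
d² + r² + 2dr cosθ = |CA|² = 0.0190065 m²;  d cosθ + r = +0.12965 m.
|ω_lever| = |0.0437·11.18·+0.12965| / 0.0190065 = 3.334 rad/s.

3.33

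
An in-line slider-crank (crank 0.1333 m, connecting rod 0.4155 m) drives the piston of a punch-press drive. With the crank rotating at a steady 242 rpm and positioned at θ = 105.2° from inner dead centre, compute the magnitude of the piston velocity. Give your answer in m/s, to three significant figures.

2.97

ω = 2π·242/60 = 25.34 rad/s
For an in-line slider-crank, x = r cosθ + √(L² − r² sin²θ), so v = −rω sinθ·[1 + r cosθ/√(L² − r² sin²θ)].
With r = 0.1333 m, L = 0.4155 m, θ = 105.2°: √(L² − r² sin²θ) = 0.39509 m.
v = −0.1333·25.34·0.96502·[1 + 0.1333·-0.26219/0.39509] = -2.9716 m/s.
|v| = 2.9716 m/s.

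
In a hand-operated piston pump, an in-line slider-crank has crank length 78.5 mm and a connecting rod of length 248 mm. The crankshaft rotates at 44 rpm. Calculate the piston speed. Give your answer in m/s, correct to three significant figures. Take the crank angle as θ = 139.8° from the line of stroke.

0.176

ω = 2π·44/60 = 4.608 rad/s
For an in-line slider-crank, x = r cosθ + √(L² − r² sin²θ), so v = −rω sinθ·[1 + r cosθ/√(L² − r² sin²θ)].
With r = 0.0785 m, L = 0.248 m, θ = 139.8°: √(L² − r² sin²θ) = 0.24277 m.
v = −0.0785·4.608·0.64546·[1 + 0.0785·-0.76380/0.24277] = -0.1758 m/s.
|v| = 0.1758 m/s.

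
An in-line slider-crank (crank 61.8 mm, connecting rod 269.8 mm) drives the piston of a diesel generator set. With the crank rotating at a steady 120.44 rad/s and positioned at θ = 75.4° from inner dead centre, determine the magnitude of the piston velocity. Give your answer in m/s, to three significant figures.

7.63

ω = 120.4 rad/s
For an in-line slider-crank, x = r cosθ + √(L² − r² sin²θ), so v = −rω sinθ·[1 + r cosθ/√(L² − r² sin²θ)].
With r = 0.0618 m, L = 0.2698 m, θ = 75.4°: √(L² − r² sin²θ) = 0.26309 m.
v = −0.0618·120.4·0.96771·[1 + 0.0618·0.25207/0.26309] = -7.6293 m/s.
|v| = 7.6293 m/s.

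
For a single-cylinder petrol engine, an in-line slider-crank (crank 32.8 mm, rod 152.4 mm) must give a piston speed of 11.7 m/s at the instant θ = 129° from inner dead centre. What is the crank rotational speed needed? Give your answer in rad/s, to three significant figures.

532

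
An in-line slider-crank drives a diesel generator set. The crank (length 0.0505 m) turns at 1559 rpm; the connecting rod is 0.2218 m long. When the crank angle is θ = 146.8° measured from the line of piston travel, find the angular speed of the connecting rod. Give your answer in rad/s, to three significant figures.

ω = 163.3 rad/s (converted from 1559 rpm).
The rod makes angle φ with the slider axis where L sinφ = r sinθ; differentiating, L cosφ·φ̇ = r ω cosθ.
L cosφ = √(L² − r² sin²θ) = 0.22007 m.
|ω_rod| = r ω |cosθ| / √(L² − r² sin²θ) = 0.0505·163.3·0.83676/0.22007 = 31.348 rad/s.

31.3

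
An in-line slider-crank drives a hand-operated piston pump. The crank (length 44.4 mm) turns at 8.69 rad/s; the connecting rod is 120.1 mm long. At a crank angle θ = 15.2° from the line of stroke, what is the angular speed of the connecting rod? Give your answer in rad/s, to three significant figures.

ω = 8.69 rad/s
The rod makes angle φ with the slider axis where L sinφ = r sinθ; differentiating, L cosφ·φ̇ = r ω cosθ.
L cosφ = √(L² − r² sin²θ) = 0.11953 m.
|ω_rod| = r ω |cosθ| / √(L² − r² sin²θ) = 0.0444·8.69·0.96502/0.11953 = 3.1149 rad/s.

3.11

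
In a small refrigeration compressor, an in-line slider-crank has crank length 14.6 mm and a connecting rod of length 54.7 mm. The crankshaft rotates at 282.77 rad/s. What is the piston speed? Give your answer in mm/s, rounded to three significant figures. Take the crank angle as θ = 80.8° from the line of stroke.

4260

ω = 282.8 rad/s
For an in-line slider-crank, x = r cosθ + √(L² − r² sin²θ), so v = −rω sinθ·[1 + r cosθ/√(L² − r² sin²θ)].
With r = 0.0146 m, L = 0.0547 m, θ = 80.8°: √(L² − r² sin²θ) = 0.052767 m.
v = −0.0146·282.8·0.98714·[1 + 0.0146·0.15988/0.052767] = -4.2556 m/s.
|v| = 4.2556 m/s = 4255.6 mm/s.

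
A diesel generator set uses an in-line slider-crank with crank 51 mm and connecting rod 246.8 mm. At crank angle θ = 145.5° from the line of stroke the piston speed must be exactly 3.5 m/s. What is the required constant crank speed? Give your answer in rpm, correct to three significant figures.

1400

For an in-line slider-crank, |v_piston| = rω|sinθ|·[1 + r cosθ/√(L² − r² sin²θ)].
With r = 0.051 m, L = 0.2468 m, θ = 145.5°: the bracketed kinematic factor |dx/dθ| = 0.023933 m.
ω = v/|dx/dθ| = 3.5/0.023933 = 146.24 rad/s.
N = 60ω/(2π) = 1396.5 rpm.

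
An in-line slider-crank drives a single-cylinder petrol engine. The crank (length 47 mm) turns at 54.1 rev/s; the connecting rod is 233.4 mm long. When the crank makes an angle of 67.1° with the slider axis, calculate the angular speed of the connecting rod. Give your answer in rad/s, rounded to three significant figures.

27.1

ω = 339.9 rad/s (converted from 54.1 rev/s).
The rod makes angle φ with the slider axis where L sinφ = r sinθ; differentiating, L cosφ·φ̇ = r ω cosθ.
L cosφ = √(L² − r² sin²θ) = 0.22935 m.
|ω_rod| = r ω |cosθ| / √(L² − r² sin²θ) = 0.047·339.9·0.38912/0.22935 = 27.106 rad/s.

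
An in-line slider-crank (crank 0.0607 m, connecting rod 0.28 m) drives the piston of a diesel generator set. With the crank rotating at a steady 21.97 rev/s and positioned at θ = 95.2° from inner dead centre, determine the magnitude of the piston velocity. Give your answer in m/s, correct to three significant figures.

8.18

ω = 2π·22 = 138 rad/s
For an in-line slider-crank, x = r cosθ + √(L² − r² sin²θ), so v = −rω sinθ·[1 + r cosθ/√(L² − r² sin²θ)].
With r = 0.0607 m, L = 0.28 m, θ = 95.2°: √(L² − r² sin²θ) = 0.2734 m.
v = −0.0607·138·0.99588·[1 + 0.0607·-0.09063/0.2734] = -8.1767 m/s.
|v| = 8.1767 m/s.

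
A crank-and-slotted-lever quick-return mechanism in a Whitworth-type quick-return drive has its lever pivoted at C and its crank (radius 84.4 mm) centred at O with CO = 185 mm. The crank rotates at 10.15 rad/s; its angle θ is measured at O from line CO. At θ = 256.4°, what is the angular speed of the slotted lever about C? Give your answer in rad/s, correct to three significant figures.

ω = 10.15 rad/s
Crank pin A relative to C: A = (d + r cosθ, r sinθ); lever angle φ = atan2(r sinθ, d + r cosθ).
Differentiating tanφ: φ̇ = rω(d cosθ + r)/(d² + r² + 2dr cosθ).
d² + r² + 2dr cosθ = |CA|² = 0.0340053 m²;  d cosθ + r = +0.040899 m.
|ω_lever| = |0.0844·10.15·+0.040899| / 0.0340053 = 1.0303 rad/s.

1.03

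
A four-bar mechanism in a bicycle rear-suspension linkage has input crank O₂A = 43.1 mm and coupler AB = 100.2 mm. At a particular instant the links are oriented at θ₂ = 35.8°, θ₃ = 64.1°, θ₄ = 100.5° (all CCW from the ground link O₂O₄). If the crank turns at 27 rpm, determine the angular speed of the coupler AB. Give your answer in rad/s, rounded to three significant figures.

ω₂ = 2.827 rad/s (from 27 rpm).
Differentiating the loop-closure r₂e^{iθ₂}+r₃e^{iθ₃}=r₁+r₄e^{iθ₄} gives r₂ω₂e^{iθ₂}+r₃ω₃e^{iθ₃}=r₄ω₄e^{iθ₄}.
Eliminating the other unknown: ω₃ = r₂ω₂ sin(θ₄−θ₂) / [r₃ sin(θ₃−θ₄)].
Numerator sine = +0.90408; denominator sine = -0.59342.
Result = 0.0431·2.827·(+0.90408) / (0.1002·(-0.59342)) = -1.8529 rad/s; magnitude 1.8529 rad/s.

1.85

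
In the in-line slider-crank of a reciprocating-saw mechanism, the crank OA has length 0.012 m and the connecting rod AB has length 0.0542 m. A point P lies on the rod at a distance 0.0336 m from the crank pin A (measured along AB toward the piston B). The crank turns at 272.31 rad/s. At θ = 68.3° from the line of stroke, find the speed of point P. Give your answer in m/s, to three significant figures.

ω = 272.3 rad/s.  Crank-pin speed |V_A| = rω = 3.2677 m/s, perpendicular to OA.
Rod angle: sinφ = −(r/L) sinθ ⇒ φ = -11.871°; ω_rod = −rω cosθ/√(L²−r²sin²θ) = -22.779 rad/s.
V_P = V_A + ω_rod × AP, with AP = 0.0336 m along the rod.
Components: V_Px = −rω sinθ − a·ω_rod·sinφ = -3.1936 m/s;  V_Py = rω cosθ + a·ω_rod·cosφ = +0.45922 m/s.
|V_P| = √(V_Px² + V_Py²) = 3.2264 m/s.

3.23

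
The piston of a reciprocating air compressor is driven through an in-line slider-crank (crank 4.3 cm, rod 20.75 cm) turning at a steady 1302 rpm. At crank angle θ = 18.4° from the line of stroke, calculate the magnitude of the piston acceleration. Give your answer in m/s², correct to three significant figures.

892

ω = 2π·1302/60 = 136.3 rad/s
x(θ) = r cosθ + √(L² − r² sin²θ); with ω constant, a = ω²·d²x/dθ².
d²x/dθ² = −r cosθ − r²(cos2θ)/√u − r⁴ sin²2θ/(4u^{3/2}),  u = L² − r² sin²θ = 0.042872 m².
Substituting r = 0.043 m, L = 0.2075 m, θ = 18.4°: d²x/dθ² = -0.047987 m.
a = ω²·d²x/dθ² = (136.3)²·(-0.047987) = -892.07 m/s²;  |a| = 892.07 m/s².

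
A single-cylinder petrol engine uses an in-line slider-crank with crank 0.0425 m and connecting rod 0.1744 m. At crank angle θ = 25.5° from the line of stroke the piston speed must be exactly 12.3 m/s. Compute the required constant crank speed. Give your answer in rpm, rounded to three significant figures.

For an in-line slider-crank, |v_piston| = rω|sinθ|·[1 + r cosθ/√(L² − r² sin²θ)].
With r = 0.0425 m, L = 0.1744 m, θ = 25.5°: the bracketed kinematic factor |dx/dθ| = 0.022343 m.
ω = v/|dx/dθ| = 12.3/0.022343 = 550.5 rad/s.
N = 60ω/(2π) = 5256.9 rpm.

5260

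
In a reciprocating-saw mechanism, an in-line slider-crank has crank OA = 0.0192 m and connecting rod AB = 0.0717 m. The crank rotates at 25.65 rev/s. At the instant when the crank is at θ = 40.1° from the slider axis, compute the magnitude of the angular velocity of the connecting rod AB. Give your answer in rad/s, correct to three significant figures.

ω = 161.2 rad/s (converted from 25.65 rev/s).
The rod makes angle φ with the slider axis where L sinφ = r sinθ; differentiating, L cosφ·φ̇ = r ω cosθ.
L cosφ = √(L² − r² sin²θ) = 0.070625 m.
|ω_rod| = r ω |cosθ| / √(L² − r² sin²θ) = 0.0192·161.2·0.76492/0.070625 = 33.514 rad/s.

33.5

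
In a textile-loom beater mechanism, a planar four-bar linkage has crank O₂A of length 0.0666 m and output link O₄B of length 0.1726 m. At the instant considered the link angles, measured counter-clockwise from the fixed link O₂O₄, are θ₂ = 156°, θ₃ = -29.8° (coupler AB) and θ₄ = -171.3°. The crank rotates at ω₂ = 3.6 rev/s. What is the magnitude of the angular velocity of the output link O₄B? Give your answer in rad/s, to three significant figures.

1.42

ω₂ = 22.62 rad/s (from 3.6 rev/s).
Differentiating the loop-closure r₂e^{iθ₂}+r₃e^{iθ₃}=r₁+r₄e^{iθ₄} gives r₂ω₂e^{iθ₂}+r₃ω₃e^{iθ₃}=r₄ω₄e^{iθ₄}.
Eliminating the other unknown: ω₄ = r₂ω₂ sin(θ₂−θ₃) / [r₄ sin(θ₄−θ₃)].
Numerator sine = -0.10106; denominator sine = -0.62251.
Result = 0.0666·22.62·(-0.10106) / (0.1726·(-0.62251)) = +1.4169 rad/s; magnitude 1.4169 rad/s.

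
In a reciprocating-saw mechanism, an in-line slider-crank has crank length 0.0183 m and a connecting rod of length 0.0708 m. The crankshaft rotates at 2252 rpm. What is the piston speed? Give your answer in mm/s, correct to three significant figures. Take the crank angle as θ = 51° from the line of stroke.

ω = 2π·2252/60 = 235.8 rad/s
For an in-line slider-crank, x = r cosθ + √(L² − r² sin²θ), so v = −rω sinθ·[1 + r cosθ/√(L² − r² sin²θ)].
With r = 0.0183 m, L = 0.0708 m, θ = 51°: √(L² − r² sin²θ) = 0.069357 m.
v = −0.0183·235.8·0.77715·[1 + 0.0183·0.62932/0.069357] = -3.9108 m/s.
|v| = 3.9108 m/s = 3910.8 mm/s.

3910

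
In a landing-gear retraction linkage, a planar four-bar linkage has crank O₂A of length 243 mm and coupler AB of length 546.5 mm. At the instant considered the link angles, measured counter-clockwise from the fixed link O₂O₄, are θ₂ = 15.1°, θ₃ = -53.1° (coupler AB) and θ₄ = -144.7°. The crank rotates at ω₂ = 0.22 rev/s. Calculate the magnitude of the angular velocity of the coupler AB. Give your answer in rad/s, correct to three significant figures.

ω₂ = 1.382 rad/s (from 0.22 rev/s).
Differentiating the loop-closure r₂e^{iθ₂}+r₃e^{iθ₃}=r₁+r₄e^{iθ₄} gives r₂ω₂e^{iθ₂}+r₃ω₃e^{iθ₃}=r₄ω₄e^{iθ₄}.
Eliminating the other unknown: ω₃ = r₂ω₂ sin(θ₄−θ₂) / [r₃ sin(θ₃−θ₄)].
Numerator sine = -0.34530; denominator sine = +0.99961.
Result = 0.243·1.382·(-0.34530) / (0.5465·(+0.99961)) = -0.21232 rad/s; magnitude 0.21232 rad/s.

0.212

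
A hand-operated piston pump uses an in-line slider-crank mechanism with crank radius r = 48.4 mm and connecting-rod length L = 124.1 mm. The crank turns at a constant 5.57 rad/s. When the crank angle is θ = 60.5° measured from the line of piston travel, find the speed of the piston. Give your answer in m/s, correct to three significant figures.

ω = 5.57 rad/s
For an in-line slider-crank, x = r cosθ + √(L² − r² sin²θ), so v = −rω sinθ·[1 + r cosθ/√(L² − r² sin²θ)].
With r = 0.0484 m, L = 0.1241 m, θ = 60.5°: √(L² − r² sin²θ) = 0.11673 m.
v = −0.0484·5.57·0.87036·[1 + 0.0484·0.49242/0.11673] = -0.28254 m/s.
|v| = 0.28254 m/s.

0.283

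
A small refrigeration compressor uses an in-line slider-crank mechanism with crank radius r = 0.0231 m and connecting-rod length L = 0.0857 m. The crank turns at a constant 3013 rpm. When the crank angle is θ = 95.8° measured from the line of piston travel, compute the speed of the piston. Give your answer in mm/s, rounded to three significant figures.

ω = 2π·3013/60 = 315.5 rad/s
For an in-line slider-crank, x = r cosθ + √(L² − r² sin²θ), so v = −rω sinθ·[1 + r cosθ/√(L² − r² sin²θ)].
With r = 0.0231 m, L = 0.0857 m, θ = 95.8°: √(L² − r² sin²θ) = 0.082561 m.
v = −0.0231·315.5·0.99488·[1 + 0.0231·-0.10106/0.082561] = -7.0462 m/s.
|v| = 7.0462 m/s = 7046.2 mm/s.

7050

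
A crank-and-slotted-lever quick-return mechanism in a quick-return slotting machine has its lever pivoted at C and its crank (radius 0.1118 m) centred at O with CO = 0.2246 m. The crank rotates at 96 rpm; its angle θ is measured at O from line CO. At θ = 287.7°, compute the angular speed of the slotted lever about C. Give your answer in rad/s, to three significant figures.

ω = 10.05 rad/s (from 96 rpm).
Crank pin A relative to C: A = (d + r cosθ, r sinθ); lever angle φ = atan2(r sinθ, d + r cosθ).
Differentiating tanφ: φ̇ = rω(d cosθ + r)/(d² + r² + 2dr cosθ).
d² + r² + 2dr cosθ = |CA|² = 0.0782131 m²;  d cosθ + r = +0.18009 m.
|ω_lever| = |0.1118·10.05·+0.18009| / 0.0782131 = 2.5879 rad/s.

2.59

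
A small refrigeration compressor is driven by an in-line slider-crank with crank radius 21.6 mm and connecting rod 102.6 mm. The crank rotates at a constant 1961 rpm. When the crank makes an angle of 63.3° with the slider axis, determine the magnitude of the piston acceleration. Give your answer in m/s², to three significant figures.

294

ω = 2π·1961/60 = 205.4 rad/s
x(θ) = r cosθ + √(L² − r² sin²θ); with ω constant, a = ω²·d²x/dθ².
d²x/dθ² = −r cosθ − r²(cos2θ)/√u − r⁴ sin²2θ/(4u^{3/2}),  u = L² − r² sin²θ = 0.0101544 m².
Substituting r = 0.0216 m, L = 0.1026 m, θ = 63.3°: d²x/dθ² = -0.006979 m.
a = ω²·d²x/dθ² = (205.4)²·(-0.006979) = -294.31 m/s²;  |a| = 294.31 m/s².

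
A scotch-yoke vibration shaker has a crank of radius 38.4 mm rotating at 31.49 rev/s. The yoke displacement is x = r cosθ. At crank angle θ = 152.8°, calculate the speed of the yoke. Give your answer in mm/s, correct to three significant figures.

ω = 197.9 rad/s (from 31.49 rev/s).
x = r cosθ ⇒ ẋ = −rω sinθ.
|v| = rω|sinθ| = 0.0384·197.9·|sin 152.8°| = 3.4729 m/s = 3472.9 mm/s.

3470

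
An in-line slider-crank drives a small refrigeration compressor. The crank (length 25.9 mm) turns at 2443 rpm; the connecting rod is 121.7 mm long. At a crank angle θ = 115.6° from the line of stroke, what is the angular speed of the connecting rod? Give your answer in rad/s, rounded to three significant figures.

ω = 255.8 rad/s (converted from 2443 rpm).
The rod makes angle φ with the slider axis where L sinφ = r sinθ; differentiating, L cosφ·φ̇ = r ω cosθ.
L cosφ = √(L² − r² sin²θ) = 0.11944 m.
|ω_rod| = r ω |cosθ| / √(L² − r² sin²θ) = 0.0259·255.8·0.43209/0.11944 = 23.971 rad/s.

24.0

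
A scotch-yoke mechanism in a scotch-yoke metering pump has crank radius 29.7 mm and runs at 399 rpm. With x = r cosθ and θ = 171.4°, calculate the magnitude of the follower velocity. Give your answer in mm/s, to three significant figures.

ω = 41.78 rad/s (from 399 rpm).
x = r cosθ ⇒ ẋ = −rω sinθ.
|v| = rω|sinθ| = 0.0297·41.78·|sin 171.4°| = 0.18557 m/s = 185.57 mm/s.

186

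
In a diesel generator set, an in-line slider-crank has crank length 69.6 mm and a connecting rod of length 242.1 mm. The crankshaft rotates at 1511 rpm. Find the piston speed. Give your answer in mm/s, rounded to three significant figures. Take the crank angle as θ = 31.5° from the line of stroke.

ω = 2π·1511/60 = 158.2 rad/s
For an in-line slider-crank, x = r cosθ + √(L² − r² sin²θ), so v = −rω sinθ·[1 + r cosθ/√(L² − r² sin²θ)].
With r = 0.0696 m, L = 0.2421 m, θ = 31.5°: √(L² − r² sin²θ) = 0.23935 m.
v = −0.0696·158.2·0.52250·[1 + 0.0696·0.85264/0.23935] = -7.1809 m/s.
|v| = 7.1809 m/s = 7180.9 mm/s.

7180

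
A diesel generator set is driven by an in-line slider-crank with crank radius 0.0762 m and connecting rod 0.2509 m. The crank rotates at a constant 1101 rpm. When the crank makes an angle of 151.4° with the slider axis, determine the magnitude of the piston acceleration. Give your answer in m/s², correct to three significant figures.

716

ω = 2π·1101/60 = 115.3 rad/s
x(θ) = r cosθ + √(L² − r² sin²θ); with ω constant, a = ω²·d²x/dθ².
d²x/dθ² = −r cosθ − r²(cos2θ)/√u − r⁴ sin²2θ/(4u^{3/2}),  u = L² − r² sin²θ = 0.0616203 m².
Substituting r = 0.0762 m, L = 0.2509 m, θ = 151.4°: d²x/dθ² = +0.053842 m.
a = ω²·d²x/dθ² = (115.3)²·(+0.053842) = +715.73 m/s²;  |a| = 715.73 m/s².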